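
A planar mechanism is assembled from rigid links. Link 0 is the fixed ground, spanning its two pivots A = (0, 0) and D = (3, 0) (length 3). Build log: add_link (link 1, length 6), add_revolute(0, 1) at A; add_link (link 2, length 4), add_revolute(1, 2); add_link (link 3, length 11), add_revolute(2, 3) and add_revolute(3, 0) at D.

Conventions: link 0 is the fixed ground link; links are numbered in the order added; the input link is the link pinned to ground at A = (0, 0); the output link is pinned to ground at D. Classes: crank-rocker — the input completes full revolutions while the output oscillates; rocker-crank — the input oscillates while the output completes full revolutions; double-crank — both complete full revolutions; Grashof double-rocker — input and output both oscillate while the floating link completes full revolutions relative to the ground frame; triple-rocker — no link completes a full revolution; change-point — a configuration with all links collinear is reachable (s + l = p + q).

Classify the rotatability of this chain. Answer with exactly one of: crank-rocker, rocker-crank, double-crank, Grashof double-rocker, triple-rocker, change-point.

lengths: ground=3, input=6, coupler=4, output=11
sorted: s=3 (shortest), l=11 (longest), p+q=10
s + l = 14 vs p + q = 10
s + l > p + q → non-Grashof → no link fully rotates → triple-rocker

triple-rocker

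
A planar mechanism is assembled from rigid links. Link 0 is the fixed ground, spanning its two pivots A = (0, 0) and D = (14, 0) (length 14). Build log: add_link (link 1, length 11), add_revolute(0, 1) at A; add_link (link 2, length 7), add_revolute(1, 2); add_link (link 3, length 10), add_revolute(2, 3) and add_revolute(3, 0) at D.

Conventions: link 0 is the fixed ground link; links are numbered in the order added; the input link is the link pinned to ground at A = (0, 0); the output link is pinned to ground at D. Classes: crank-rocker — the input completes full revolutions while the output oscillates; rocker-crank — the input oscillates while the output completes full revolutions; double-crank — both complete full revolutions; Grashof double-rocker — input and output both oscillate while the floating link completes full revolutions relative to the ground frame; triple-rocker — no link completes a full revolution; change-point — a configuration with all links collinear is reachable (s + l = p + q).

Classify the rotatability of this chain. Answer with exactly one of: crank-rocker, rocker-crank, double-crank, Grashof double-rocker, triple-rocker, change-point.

lengths: ground=14, input=11, coupler=7, output=10
sorted: s=7 (shortest), l=14 (longest), p+q=21
s + l = 21 vs p + q = 21
s + l = p + q → change-point (collinear configuration reachable)

change-point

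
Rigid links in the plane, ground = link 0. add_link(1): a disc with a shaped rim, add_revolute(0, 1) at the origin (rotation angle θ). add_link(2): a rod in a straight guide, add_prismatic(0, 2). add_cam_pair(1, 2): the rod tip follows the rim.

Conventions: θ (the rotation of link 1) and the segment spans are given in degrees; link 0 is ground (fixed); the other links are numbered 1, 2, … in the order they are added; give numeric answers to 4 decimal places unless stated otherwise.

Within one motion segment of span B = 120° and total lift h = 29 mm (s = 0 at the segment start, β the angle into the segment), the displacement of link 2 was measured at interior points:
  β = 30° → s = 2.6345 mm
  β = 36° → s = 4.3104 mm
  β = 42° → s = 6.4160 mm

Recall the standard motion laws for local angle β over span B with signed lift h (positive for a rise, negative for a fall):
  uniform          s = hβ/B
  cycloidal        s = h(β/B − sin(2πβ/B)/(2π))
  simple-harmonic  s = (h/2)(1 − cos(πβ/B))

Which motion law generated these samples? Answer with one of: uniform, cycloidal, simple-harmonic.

candidates at β/B = r: uniform s = h·r (linear in β); cycloidal s = h·(r − sin(2πr)/(2π)); simple-harmonic s = (h/2)(1 − cos(πr))
β=30°: printed 2.6345 | uniform 7.2500, cycloidal 2.6345, simple-harmonic 4.2470
β=36°: printed 4.3104 | uniform 8.7000, cycloidal 4.3104, simple-harmonic 5.9771
β=42°: printed 6.4160 | uniform 10.1500, cycloidal 6.4160, simple-harmonic 7.9171
only one law matches every sample → cycloidal

cycloidal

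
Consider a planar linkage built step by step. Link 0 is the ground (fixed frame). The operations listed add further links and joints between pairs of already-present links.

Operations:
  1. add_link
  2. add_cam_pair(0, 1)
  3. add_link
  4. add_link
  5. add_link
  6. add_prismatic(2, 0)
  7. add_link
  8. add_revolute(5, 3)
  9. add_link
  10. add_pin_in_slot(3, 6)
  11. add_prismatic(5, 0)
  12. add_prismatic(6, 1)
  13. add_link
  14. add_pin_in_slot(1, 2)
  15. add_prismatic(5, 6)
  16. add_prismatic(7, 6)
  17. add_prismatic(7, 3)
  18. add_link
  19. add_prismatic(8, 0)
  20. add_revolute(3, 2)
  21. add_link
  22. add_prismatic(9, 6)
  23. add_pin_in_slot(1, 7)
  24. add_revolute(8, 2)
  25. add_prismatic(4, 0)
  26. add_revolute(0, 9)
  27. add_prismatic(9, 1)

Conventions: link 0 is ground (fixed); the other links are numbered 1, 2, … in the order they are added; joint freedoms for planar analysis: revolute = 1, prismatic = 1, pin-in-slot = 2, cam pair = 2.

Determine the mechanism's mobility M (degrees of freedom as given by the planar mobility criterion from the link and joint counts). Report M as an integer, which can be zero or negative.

L=1 J1=0 J2=0
add link → L=2 J1=0 J2=0
C@0,1 dof=2 J2 → L=2 J1=0 J2=1
add link → L=3 J1=0 J2=1
add link → L=4 J1=0 J2=1
add link → L=5 J1=0 J2=1
P@2,0 dof=1 J1 → L=5 J1=1 J2=1
add link → L=6 J1=1 J2=1
R@5,3 dof=1 J1 → L=6 J1=2 J2=1
add link → L=7 J1=2 J2=1
PS@3,6 dof=2 J2 → L=7 J1=2 J2=2
P@5,0 dof=1 J1 → L=7 J1=3 J2=2
P@6,1 dof=1 J1 → L=7 J1=4 J2=2
add link → L=8 J1=4 J2=2
PS@1,2 dof=2 J2 → L=8 J1=4 J2=3
P@5,6 dof=1 J1 → L=8 J1=5 J2=3
P@7,6 dof=1 J1 → L=8 J1=6 J2=3
P@7,3 dof=1 J1 → L=8 J1=7 J2=3
add link → L=9 J1=7 J2=3
P@8,0 dof=1 J1 → L=9 J1=8 J2=3
R@3,2 dof=1 J1 → L=9 J1=9 J2=3
add link → L=10 J1=9 J2=3
P@9,6 dof=1 J1 → L=10 J1=10 J2=3
PS@1,7 dof=2 J2 → L=10 J1=10 J2=4
R@8,2 dof=1 J1 → L=10 J1=11 J2=4
P@4,0 dof=1 J1 → L=10 J1=12 J2=4
R@0,9 dof=1 J1 → L=10 J1=13 J2=4
P@9,1 dof=1 J1 → L=10 J1=14 J2=4
M=3(L−1)−2J1−J2=3·9−2·14−4=-5

M = -5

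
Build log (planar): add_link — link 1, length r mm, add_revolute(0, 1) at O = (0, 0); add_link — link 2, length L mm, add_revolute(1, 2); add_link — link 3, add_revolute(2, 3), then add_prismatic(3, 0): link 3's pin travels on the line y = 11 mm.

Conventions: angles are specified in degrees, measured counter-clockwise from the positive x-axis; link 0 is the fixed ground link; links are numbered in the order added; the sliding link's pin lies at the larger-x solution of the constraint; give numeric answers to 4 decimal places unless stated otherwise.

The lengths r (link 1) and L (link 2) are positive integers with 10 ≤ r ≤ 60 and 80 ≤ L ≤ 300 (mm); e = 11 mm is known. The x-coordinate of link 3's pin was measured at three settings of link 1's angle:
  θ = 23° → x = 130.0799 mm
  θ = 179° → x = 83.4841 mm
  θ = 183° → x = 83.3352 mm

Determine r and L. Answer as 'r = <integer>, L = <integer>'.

constraint per measurement: (x − r cos θ)² + (r sin θ − e)² = L²
subtracting the θ₁ and θ₂ equations cancels the r² and L² terms:
r = (x₁² − x₂²) / (2[(x₁cos θ₁ + e sin θ₁) − (x₂cos θ₂ + e sin θ₂)]) = 24.0000 → r = 24
L² = (x₁ − r cos θ₁)² + (r sin θ₁ − e)² = 11663.9937 → L = 108.0000 → L = 108
check at θ₃=183°: x = 83.3352 (printed 83.3352) ✓

r = 24, L = 108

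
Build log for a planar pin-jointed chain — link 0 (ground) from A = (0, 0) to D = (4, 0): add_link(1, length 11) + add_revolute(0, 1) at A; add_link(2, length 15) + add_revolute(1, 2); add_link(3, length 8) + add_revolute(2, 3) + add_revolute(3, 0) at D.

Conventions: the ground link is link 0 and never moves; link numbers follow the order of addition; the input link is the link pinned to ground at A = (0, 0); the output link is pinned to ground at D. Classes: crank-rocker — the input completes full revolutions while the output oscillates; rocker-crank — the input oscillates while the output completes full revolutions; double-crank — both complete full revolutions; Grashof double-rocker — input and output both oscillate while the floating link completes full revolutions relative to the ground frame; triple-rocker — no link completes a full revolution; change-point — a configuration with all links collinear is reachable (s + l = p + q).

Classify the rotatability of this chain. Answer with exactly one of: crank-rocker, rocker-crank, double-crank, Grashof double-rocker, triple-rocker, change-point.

lengths: ground=4, input=11, coupler=15, output=8
sorted: s=4 (shortest), l=15 (longest), p+q=19
s + l = 19 vs p + q = 19
s + l = p + q → change-point (collinear configuration reachable)

change-point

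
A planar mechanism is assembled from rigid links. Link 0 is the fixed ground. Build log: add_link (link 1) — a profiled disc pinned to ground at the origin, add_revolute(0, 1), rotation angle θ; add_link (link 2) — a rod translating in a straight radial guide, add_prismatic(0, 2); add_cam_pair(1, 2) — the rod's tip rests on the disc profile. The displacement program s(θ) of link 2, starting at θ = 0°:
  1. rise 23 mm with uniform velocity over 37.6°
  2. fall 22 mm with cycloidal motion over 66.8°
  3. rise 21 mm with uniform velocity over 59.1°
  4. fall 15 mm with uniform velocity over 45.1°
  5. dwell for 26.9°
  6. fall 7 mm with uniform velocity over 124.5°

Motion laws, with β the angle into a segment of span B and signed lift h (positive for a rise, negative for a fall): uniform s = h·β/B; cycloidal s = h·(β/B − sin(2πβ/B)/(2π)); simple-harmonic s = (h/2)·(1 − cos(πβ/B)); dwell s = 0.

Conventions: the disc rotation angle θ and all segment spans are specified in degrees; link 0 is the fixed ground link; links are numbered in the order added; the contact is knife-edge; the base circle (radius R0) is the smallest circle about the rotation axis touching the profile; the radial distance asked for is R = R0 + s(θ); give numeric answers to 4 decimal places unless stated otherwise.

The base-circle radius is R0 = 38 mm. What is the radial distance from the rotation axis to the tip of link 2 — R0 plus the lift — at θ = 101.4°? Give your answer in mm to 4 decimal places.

seg 1 [0°–37.6°] uniform, h=23: full span → s += 23 → s = 23.0000
seg 2 [37.6°–104.4°] cycloidal, h=-22: θ=101.4° here. β=63.8, B=66.8. -22·(0.9551 − sin(2π·0.9551)/(2π)) = -21.9869 → s = 1.0131
R = R0 + s = 38 + 1.0131 = 39.0131

39.0131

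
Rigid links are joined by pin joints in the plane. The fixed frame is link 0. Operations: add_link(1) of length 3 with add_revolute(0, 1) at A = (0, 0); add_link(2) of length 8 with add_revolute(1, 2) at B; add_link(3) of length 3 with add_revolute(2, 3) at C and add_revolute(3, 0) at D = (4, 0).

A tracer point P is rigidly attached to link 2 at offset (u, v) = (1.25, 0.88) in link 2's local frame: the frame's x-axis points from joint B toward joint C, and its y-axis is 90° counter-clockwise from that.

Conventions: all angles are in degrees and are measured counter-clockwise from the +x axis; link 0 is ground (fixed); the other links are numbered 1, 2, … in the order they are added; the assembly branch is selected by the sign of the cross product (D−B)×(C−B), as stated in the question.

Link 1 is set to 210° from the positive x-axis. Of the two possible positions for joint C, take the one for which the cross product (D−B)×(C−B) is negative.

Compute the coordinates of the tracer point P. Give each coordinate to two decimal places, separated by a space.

A=(0,0), D=(4.00,0)
B = A + 3.00·(cos210°, sin210°) = (-2.5981, -1.5000)
|BD| = 6.7664
circle(B,8.00) ∩ circle(D,3.00): a=7.4474, h=2.9217
  candidates: C₊=(4.0163,3.0000) cross=19.769; C₋=(5.3117,-2.6980) cross=-19.769
  branch - wants cross < 0 → take C=(5.3117,-2.6980) (cross=-19.769)
ex = (C−B)/|BC| = (0.9887,-0.1498); ey = (0.1498,0.9887)
P = B + 1.25·ex + 0.88·ey = (-1.2304,-0.8171)

-1.23 -0.82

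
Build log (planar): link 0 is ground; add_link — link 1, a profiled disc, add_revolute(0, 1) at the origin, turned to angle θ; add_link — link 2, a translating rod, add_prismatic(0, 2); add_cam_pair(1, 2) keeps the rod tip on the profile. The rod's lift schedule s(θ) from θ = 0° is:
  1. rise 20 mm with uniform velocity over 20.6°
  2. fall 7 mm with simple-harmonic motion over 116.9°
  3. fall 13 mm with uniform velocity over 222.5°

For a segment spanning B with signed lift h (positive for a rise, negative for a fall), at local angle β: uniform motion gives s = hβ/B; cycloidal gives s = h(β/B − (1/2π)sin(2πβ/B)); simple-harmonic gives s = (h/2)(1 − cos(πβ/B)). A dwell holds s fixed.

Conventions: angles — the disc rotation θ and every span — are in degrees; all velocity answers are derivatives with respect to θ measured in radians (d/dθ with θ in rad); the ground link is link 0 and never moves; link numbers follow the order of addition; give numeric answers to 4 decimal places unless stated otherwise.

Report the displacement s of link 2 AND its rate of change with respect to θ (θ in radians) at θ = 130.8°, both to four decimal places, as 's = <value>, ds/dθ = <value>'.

seg 1 [0°–20.6°] uniform, h=20: full span → s += 20 → s = 20.0000
seg 2 [20.6°–137.5°] simple-harmonic, h=-7: θ=130.8° here. β=110.2, B=116.9. -7/2·(1 − cos(π·0.9427)) = -6.9434 → s = 13.0566
velocity in seg [20.6°–137.5°] (simple-harmonic), θ in radians: β = 110.2° = 1.9234 rad, B = 116.9° = 2.0403 rad; ds/dθ = (πh/(2B)) sin(πβ/B) = (π·(-7)/(2·2.0403)) sin(π·0.9427) = -0.965133 mm/rad

s = 13.0566, ds/dθ = -0.9651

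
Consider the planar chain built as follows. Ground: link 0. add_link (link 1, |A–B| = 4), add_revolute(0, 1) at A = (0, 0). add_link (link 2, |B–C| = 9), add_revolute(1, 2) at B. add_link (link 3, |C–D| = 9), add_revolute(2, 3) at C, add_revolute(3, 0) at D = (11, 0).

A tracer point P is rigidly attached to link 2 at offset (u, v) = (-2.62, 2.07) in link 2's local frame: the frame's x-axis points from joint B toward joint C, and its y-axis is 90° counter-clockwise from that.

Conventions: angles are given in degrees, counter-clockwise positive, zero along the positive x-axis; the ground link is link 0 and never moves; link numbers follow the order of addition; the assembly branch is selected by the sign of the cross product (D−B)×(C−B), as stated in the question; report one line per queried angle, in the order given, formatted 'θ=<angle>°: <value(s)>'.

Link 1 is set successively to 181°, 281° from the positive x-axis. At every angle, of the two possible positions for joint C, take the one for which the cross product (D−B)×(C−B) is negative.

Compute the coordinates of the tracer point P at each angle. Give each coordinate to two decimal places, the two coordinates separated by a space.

A=(0,0), D=(11.00,0)
θ=181°: B = A + 4.00·(cos181°, sin181°) = (-3.9994, -0.0698)
θ=181°: |BD| = 14.9996
θ=181°: circle(B,9.00) ∩ circle(D,9.00): a=7.4998, h=4.9753
θ=181°:   candidates: C₊=(3.4771,4.9403) cross=74.627; C₋=(3.5235,-5.0101) cross=-74.627
θ=181°:   branch - wants cross < 0 → take C=(3.5235,-5.0101) (cross=-74.627)
θ=181°: ex = (C−B)/|BC| = (0.8359,-0.5489); ey = (0.5489,0.8359)
θ=181°: P = B + -2.62·ex + 2.07·ey = (-5.0531,3.0986)
θ=281°: B = A + 4.00·(cos281°, sin281°) = (0.7632, -3.9265)
θ=281°: |BD| = 10.9640
θ=281°: circle(B,9.00) ∩ circle(D,9.00): a=5.4820, h=7.1378
θ=281°:   candidates: C₊=(3.3254,4.7011) cross=78.258; C₋=(8.4379,-8.6276) cross=-78.258
θ=281°:   branch - wants cross < 0 → take C=(8.4379,-8.6276) (cross=-78.258)
θ=281°: ex = (C−B)/|BC| = (0.8527,-0.5223); ey = (0.5223,0.8527)
θ=281°: P = B + -2.62·ex + 2.07·ey = (-0.3897,-0.7928)

θ=181°: -5.05 3.10
θ=281°: -0.39 -0.79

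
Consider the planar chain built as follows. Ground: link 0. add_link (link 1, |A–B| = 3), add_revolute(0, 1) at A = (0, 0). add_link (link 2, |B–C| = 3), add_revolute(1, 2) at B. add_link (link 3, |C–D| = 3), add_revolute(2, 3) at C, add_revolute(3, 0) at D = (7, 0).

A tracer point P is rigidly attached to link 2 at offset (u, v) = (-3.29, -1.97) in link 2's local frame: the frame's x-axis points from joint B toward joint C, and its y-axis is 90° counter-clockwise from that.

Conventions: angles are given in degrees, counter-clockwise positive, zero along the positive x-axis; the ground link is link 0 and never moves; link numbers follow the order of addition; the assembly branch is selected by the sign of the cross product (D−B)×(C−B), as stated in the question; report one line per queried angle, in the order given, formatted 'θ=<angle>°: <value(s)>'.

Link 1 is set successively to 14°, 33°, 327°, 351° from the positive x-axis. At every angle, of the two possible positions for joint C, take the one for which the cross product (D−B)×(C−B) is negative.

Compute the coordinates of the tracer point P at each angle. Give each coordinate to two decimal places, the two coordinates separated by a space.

A=(0,0), D=(7.00,0)
θ=14°: B = A + 3.00·(cos14°, sin14°) = (2.9109, 0.7258)
θ=14°: |BD| = 4.1530
θ=14°: circle(B,3.00) ∩ circle(D,3.00): a=2.0765, h=2.1652
θ=14°:   candidates: C₊=(5.3338,2.4948) cross=8.992; C₋=(4.5771,-1.7690) cross=-8.992
θ=14°:   branch - wants cross < 0 → take C=(4.5771,-1.7690) (cross=-8.992)
θ=14°: ex = (C−B)/|BC| = (0.5554,-0.8316); ey = (0.8316,0.5554)
θ=14°: P = B + -3.29·ex + -1.97·ey = (-0.5546,2.3676)
θ=33°: B = A + 3.00·(cos33°, sin33°) = (2.5160, 1.6339)
θ=33°: |BD| = 4.7724
θ=33°: circle(B,3.00) ∩ circle(D,3.00): a=2.3862, h=1.8183
θ=33°:   candidates: C₊=(5.3805,2.5253) cross=8.677; C₋=(4.1355,-0.8914) cross=-8.677
θ=33°:   branch - wants cross < 0 → take C=(4.1355,-0.8914) (cross=-8.677)
θ=33°: ex = (C−B)/|BC| = (0.5398,-0.8418); ey = (0.8418,0.5398)
θ=33°: P = B + -3.29·ex + -1.97·ey = (-0.9183,3.3399)
θ=327°: B = A + 3.00·(cos327°, sin327°) = (2.5160, -1.6339)
θ=327°: |BD| = 4.7724
θ=327°: circle(B,3.00) ∩ circle(D,3.00): a=2.3862, h=1.8183
θ=327°:   candidates: C₊=(4.1355,0.8914) cross=8.677; C₋=(5.3805,-2.5253) cross=-8.677
θ=327°:   branch - wants cross < 0 → take C=(5.3805,-2.5253) (cross=-8.677)
θ=327°: ex = (C−B)/|BC| = (0.9548,-0.2971); ey = (0.2971,0.9548)
θ=327°: P = B + -3.29·ex + -1.97·ey = (-1.2108,-2.5374)
θ=351°: B = A + 3.00·(cos351°, sin351°) = (2.9631, -0.4693)
θ=351°: |BD| = 4.0641
θ=351°: circle(B,3.00) ∩ circle(D,3.00): a=2.0321, h=2.2070
θ=351°:   candidates: C₊=(4.7267,1.9576) cross=8.969; C₋=(5.2364,-2.4269) cross=-8.969
θ=351°:   branch - wants cross < 0 → take C=(5.2364,-2.4269) (cross=-8.969)
θ=351°: ex = (C−B)/|BC| = (0.7578,-0.6525); ey = (0.6525,0.7578)
θ=351°: P = B + -3.29·ex + -1.97·ey = (-0.8155,0.1847)

θ=14°: -0.55 2.37
θ=33°: -0.92 3.34
θ=327°: -1.21 -2.54
θ=351°: -0.82 0.18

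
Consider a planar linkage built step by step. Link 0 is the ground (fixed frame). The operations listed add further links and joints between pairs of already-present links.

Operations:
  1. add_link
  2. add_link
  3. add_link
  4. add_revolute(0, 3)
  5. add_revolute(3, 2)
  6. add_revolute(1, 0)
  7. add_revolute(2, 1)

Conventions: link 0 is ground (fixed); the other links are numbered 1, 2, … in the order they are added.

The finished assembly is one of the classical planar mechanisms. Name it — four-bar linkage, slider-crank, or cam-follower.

links: 4 (incl. ground); joints: 4 revolute, 0 prismatic, 0 higher (cam) pair, forming one closed loop
4 links in a single 4R loop → four-bar linkage

four-bar linkage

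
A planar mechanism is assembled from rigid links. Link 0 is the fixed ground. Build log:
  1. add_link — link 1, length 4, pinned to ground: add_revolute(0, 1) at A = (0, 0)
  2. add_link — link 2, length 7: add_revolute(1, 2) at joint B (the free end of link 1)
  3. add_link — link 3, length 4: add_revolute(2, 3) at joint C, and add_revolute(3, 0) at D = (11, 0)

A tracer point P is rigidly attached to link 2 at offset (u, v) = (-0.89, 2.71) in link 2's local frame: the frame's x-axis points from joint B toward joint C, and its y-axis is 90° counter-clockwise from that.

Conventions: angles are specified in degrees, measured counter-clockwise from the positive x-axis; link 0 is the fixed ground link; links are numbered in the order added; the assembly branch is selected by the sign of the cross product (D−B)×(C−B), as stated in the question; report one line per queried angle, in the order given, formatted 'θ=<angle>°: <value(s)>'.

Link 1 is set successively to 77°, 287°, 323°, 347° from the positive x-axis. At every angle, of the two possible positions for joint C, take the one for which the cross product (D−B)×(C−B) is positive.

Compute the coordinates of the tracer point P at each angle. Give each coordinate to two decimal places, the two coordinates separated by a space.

A=(0,0), D=(11.00,0)
θ=77°: B = A + 4.00·(cos77°, sin77°) = (0.8998, 3.8975)
θ=77°: |BD| = 10.8261
θ=77°: circle(B,7.00) ∩ circle(D,4.00): a=6.9371, h=0.9360
θ=77°:   candidates: C₊=(7.7088,2.2733) cross=10.133; C₋=(7.0348,0.5268) cross=-10.133
θ=77°:   branch + wants cross > 0 → take C=(7.7088,2.2733) (cross=10.133)
θ=77°: ex = (C−B)/|BC| = (0.9727,-0.2320); ey = (0.2320,0.9727)
θ=77°: P = B + -0.89·ex + 2.71·ey = (0.6629,6.7400)
θ=287°: B = A + 4.00·(cos287°, sin287°) = (1.1695, -3.8252)
θ=287°: |BD| = 10.5485
θ=287°: circle(B,7.00) ∩ circle(D,4.00): a=6.8385, h=1.4951
θ=287°:   candidates: C₊=(7.0003,0.0480) cross=15.772; C₋=(8.0847,-2.7388) cross=-15.772
θ=287°:   branch + wants cross > 0 → take C=(7.0003,0.0480) (cross=15.772)
θ=287°: ex = (C−B)/|BC| = (0.8330,0.5533); ey = (-0.5533,0.8330)
θ=287°: P = B + -0.89·ex + 2.71·ey = (-1.0713,-2.0603)
θ=323°: B = A + 4.00·(cos323°, sin323°) = (3.1945, -2.4073)
θ=323°: |BD| = 8.1682
θ=323°: circle(B,7.00) ∩ circle(D,4.00): a=6.1041, h=3.4263
θ=323°:   candidates: C₊=(8.0178,2.6658) cross=27.987; C₋=(10.0373,-3.8824) cross=-27.987
θ=323°:   branch + wants cross > 0 → take C=(8.0178,2.6658) (cross=27.987)
θ=323°: ex = (C−B)/|BC| = (0.6890,0.7247); ey = (-0.7247,0.6890)
θ=323°: P = B + -0.89·ex + 2.71·ey = (0.6173,-1.1850)
θ=347°: B = A + 4.00·(cos347°, sin347°) = (3.8975, -0.8998)
θ=347°: |BD| = 7.1593
θ=347°: circle(B,7.00) ∩ circle(D,4.00): a=5.8843, h=3.7914
θ=347°:   candidates: C₊=(9.2586,3.6011) cross=27.144; C₋=(10.2117,-3.9215) cross=-27.144
θ=347°:   branch + wants cross > 0 → take C=(9.2586,3.6011) (cross=27.144)
θ=347°: ex = (C−B)/|BC| = (0.7659,0.6430); ey = (-0.6430,0.7659)
θ=347°: P = B + -0.89·ex + 2.71·ey = (1.4734,0.6035)

θ=77°: 0.66 6.74
θ=287°: -1.07 -2.06
θ=323°: 0.62 -1.18
θ=347°: 1.47 0.60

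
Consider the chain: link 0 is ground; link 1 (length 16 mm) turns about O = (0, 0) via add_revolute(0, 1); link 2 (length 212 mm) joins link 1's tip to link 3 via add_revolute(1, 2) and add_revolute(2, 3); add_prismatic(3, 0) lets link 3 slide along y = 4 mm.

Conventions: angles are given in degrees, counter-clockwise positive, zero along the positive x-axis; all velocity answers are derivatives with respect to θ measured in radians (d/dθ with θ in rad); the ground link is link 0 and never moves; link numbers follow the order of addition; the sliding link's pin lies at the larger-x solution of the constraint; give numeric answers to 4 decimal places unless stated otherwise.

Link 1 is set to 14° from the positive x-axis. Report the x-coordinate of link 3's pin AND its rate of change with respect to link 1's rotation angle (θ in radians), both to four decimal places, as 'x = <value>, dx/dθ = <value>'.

geometry: r = 16 mm, L = 212 mm, e = 4 mm
crank pin P = (r cos θ, r sin θ) = (15.524732, 3.870750)
h = r sin θ − e = 3.870750 − 4 = -0.129250
x = r cos θ + √(L² − h²) = 15.524732 + 211.999961 = 227.524692
dx/dθ = −r sin θ − h·r cos θ/√(L² − h²) (θ in radians; h = -0.129250) = -3.861285

x = 227.5247, dx/dθ = -3.8613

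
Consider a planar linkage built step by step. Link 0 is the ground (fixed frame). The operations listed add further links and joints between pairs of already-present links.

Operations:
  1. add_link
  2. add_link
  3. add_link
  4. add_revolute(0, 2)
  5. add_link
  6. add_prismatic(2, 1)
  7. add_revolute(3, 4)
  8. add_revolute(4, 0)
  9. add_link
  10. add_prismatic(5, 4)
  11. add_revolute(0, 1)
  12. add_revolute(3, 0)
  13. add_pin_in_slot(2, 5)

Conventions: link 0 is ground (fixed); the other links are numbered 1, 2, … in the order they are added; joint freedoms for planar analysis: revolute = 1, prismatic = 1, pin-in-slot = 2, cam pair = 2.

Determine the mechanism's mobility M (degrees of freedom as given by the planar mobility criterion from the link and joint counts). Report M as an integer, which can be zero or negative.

(L,J1,J2)=(1,0,0); link0 fixed
link1: (2,0,0)
link2: (3,0,0)
link3: (4,0,0)
R 0-2 [J1]: (4,1,0)
link4: (5,1,0)
P 2-1 [J1]: (5,2,0)
R 3-4 [J1]: (5,3,0)
R 4-0 [J1]: (5,4,0)
link5: (6,4,0)
P 5-4 [J1]: (6,5,0)
R 0-1 [J1]: (6,6,0)
R 3-0 [J1]: (6,7,0)
PS 2-5 [J2]: (6,7,1)
Grübler: 3·5 − 2·7 − 1 = 0

M = 0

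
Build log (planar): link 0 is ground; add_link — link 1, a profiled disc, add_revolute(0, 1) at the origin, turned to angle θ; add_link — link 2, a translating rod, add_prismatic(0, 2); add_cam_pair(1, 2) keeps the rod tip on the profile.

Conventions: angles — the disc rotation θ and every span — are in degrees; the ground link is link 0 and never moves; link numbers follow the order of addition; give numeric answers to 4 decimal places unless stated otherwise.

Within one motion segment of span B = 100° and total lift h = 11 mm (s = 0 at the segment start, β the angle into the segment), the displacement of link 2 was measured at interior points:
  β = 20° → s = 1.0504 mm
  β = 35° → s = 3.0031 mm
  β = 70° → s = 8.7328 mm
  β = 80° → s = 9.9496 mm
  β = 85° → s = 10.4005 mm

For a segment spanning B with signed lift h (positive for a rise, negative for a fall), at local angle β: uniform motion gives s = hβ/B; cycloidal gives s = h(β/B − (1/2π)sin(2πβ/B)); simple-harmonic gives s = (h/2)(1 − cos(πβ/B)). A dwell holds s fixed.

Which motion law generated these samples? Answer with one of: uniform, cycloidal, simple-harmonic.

candidates at β/B = r: uniform s = h·r (linear in β); cycloidal s = h·(r − sin(2πr)/(2π)); simple-harmonic s = (h/2)(1 − cos(πr))
β=20°: printed 1.0504 | uniform 2.2000, cycloidal 0.5350, simple-harmonic 1.0504
β=35°: printed 3.0031 | uniform 3.8500, cycloidal 2.4337, simple-harmonic 3.0031
β=70°: printed 8.7328 | uniform 7.7000, cycloidal 9.3650, simple-harmonic 8.7328
β=80°: printed 9.9496 | uniform 8.8000, cycloidal 10.4650, simple-harmonic 9.9496
β=85°: printed 10.4005 | uniform 9.3500, cycloidal 10.7663, simple-harmonic 10.4005
only one law matches every sample → simple-harmonic

simple-harmonic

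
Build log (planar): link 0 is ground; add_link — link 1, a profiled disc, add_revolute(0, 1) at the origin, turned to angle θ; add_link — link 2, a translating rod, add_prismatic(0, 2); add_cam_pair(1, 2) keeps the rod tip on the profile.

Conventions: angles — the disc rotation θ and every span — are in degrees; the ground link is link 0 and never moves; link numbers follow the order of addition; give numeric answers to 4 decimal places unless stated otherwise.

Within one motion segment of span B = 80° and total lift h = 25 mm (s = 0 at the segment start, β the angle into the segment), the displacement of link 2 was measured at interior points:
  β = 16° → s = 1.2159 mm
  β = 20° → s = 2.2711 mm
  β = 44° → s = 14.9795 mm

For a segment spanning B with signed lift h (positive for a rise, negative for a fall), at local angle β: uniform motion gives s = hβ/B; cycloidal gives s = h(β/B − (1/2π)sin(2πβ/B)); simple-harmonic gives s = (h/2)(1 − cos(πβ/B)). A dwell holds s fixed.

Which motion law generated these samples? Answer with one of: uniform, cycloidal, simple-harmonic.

candidates at β/B = r: uniform s = h·r (linear in β); cycloidal s = h·(r − sin(2πr)/(2π)); simple-harmonic s = (h/2)(1 − cos(πr))
β=16°: printed 1.2159 | uniform 5.0000, cycloidal 1.2159, simple-harmonic 2.3873
β=20°: printed 2.2711 | uniform 6.2500, cycloidal 2.2711, simple-harmonic 3.6612
β=44°: printed 14.9795 | uniform 13.7500, cycloidal 14.9795, simple-harmonic 14.4554
only one law matches every sample → cycloidal

cycloidal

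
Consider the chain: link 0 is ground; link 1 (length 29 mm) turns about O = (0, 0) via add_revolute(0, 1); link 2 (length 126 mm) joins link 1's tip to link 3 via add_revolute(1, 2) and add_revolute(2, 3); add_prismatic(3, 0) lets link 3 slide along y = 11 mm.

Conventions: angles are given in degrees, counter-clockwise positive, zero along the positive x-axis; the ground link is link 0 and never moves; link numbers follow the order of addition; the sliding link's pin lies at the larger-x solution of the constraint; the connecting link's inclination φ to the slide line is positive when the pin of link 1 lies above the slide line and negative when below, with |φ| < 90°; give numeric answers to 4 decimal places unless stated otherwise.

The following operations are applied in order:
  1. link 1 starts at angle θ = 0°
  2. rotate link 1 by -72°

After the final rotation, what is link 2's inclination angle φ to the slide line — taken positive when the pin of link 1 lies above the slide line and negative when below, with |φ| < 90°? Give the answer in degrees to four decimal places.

geometry: r = 29 mm, L = 126 mm, e = 11 mm; θ starts at 0°
rotate link 1 by -72°: θ ← 0° -72° = -72°
h = r sin θ − e = -27.580639 − 11 = -38.580639
sin φ = h / L = -38.580639 / 126 = -0.30619555
φ = arcsin(-0.30619555) = -17.830105°

-17.8301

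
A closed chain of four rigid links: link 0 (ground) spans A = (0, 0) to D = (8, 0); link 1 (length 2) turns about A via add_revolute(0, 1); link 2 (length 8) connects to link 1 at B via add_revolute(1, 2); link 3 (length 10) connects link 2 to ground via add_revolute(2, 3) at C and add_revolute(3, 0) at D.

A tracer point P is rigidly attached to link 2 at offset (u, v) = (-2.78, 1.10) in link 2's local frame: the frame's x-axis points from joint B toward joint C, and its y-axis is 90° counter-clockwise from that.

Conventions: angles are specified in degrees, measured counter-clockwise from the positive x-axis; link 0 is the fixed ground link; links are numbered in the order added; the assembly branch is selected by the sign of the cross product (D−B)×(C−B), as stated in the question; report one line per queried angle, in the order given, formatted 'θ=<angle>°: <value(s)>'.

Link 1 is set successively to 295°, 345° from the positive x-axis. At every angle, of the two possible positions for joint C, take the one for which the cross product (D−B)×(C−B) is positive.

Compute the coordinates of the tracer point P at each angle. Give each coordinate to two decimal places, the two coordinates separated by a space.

A=(0,0), D=(8.00,0)
θ=295°: B = A + 2.00·(cos295°, sin295°) = (0.8452, -1.8126)
θ=295°: |BD| = 7.3808
θ=295°: circle(B,8.00) ∩ circle(D,10.00): a=1.2516, h=7.9015
θ=295°:   candidates: C₊=(0.1181,6.1543) cross=58.319; C₋=(3.9990,-9.1647) cross=-58.319
θ=295°:   branch + wants cross > 0 → take C=(0.1181,6.1543) (cross=58.319)
θ=295°: ex = (C−B)/|BC| = (-0.0909,0.9959); ey = (-0.9959,-0.0909)
θ=295°: P = B + -2.78·ex + 1.10·ey = (0.0025,-4.6811)
θ=345°: B = A + 2.00·(cos345°, sin345°) = (1.9319, -0.5176)
θ=345°: |BD| = 6.0902
θ=345°: circle(B,8.00) ∩ circle(D,10.00): a=0.0895, h=7.9995
θ=345°:   candidates: C₊=(1.3411,7.4605) cross=48.718; C₋=(2.7010,-8.4806) cross=-48.718
θ=345°:   branch + wants cross > 0 → take C=(1.3411,7.4605) (cross=48.718)
θ=345°: ex = (C−B)/|BC| = (-0.0738,0.9973); ey = (-0.9973,-0.0738)
θ=345°: P = B + -2.78·ex + 1.10·ey = (1.0401,-3.3713)

θ=295°: 0.00 -4.68
θ=345°: 1.04 -3.37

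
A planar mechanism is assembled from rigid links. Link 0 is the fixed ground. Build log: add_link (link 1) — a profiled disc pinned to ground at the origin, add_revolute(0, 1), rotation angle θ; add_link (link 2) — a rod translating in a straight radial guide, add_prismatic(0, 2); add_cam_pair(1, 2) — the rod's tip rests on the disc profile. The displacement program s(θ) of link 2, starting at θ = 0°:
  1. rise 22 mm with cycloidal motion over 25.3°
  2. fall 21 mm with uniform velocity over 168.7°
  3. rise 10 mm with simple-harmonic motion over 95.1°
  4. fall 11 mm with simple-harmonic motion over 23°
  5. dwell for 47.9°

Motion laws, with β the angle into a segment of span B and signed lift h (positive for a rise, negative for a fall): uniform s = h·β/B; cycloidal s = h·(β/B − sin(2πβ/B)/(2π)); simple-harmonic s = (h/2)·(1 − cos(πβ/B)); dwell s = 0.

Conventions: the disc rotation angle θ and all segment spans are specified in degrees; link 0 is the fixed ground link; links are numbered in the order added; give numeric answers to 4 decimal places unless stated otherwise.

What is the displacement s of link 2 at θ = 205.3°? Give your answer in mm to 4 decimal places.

seg 1 [0°–25.3°] cycloidal, h=22: full span → s += 22 → s = 22.0000
seg 2 [25.3°–194°] uniform, h=-21: full span → s += -21 → s = 1.0000
seg 3 [194°–289.1°] simple-harmonic, h=10: θ=205.3° here. β=11.3, B=95.1. 10/2·(1 − cos(π·0.1188)) = 0.3443 → s = 1.3443

1.3443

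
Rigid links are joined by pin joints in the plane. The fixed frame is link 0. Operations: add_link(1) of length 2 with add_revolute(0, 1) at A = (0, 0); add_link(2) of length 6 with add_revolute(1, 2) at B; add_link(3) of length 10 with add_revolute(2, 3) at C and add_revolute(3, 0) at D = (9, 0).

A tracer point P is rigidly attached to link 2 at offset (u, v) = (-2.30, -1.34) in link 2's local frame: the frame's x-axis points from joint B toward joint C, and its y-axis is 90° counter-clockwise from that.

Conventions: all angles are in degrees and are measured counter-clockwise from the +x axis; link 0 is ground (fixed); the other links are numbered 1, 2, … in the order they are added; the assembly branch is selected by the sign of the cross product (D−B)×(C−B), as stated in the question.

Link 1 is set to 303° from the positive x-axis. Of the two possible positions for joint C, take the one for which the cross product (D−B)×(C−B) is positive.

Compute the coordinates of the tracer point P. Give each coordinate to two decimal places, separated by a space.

A=(0,0), D=(9.00,0)
B = A + 2.00·(cos303°, sin303°) = (1.0893, -1.6773)
|BD| = 8.0866
circle(B,6.00) ∩ circle(D,10.00): a=0.0861, h=5.9994
  candidates: C₊=(-0.0709,4.2094) cross=48.515; C₋=(2.4179,-7.5284) cross=-48.515
  branch + wants cross > 0 → take C=(-0.0709,4.2094) (cross=48.515)
ex = (C−B)/|BC| = (-0.1934,0.9811); ey = (-0.9811,-0.1934)
P = B + -2.30·ex + -1.34·ey = (2.8487,-3.6748)

2.85 -3.67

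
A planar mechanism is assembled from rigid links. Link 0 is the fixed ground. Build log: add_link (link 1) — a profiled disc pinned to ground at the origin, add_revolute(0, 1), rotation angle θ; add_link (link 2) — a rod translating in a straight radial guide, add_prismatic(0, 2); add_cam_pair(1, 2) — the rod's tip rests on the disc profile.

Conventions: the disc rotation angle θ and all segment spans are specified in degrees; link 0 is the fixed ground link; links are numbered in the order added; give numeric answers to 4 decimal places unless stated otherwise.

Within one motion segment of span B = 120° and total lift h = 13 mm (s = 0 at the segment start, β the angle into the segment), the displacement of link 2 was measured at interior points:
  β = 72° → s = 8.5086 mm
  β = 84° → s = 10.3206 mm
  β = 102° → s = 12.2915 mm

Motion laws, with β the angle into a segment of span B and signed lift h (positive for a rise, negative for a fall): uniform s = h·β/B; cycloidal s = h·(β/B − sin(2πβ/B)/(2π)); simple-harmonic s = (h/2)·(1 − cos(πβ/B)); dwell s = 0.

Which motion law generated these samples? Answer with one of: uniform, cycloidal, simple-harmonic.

candidates at β/B = r: uniform s = h·r (linear in β); cycloidal s = h·(r − sin(2πr)/(2π)); simple-harmonic s = (h/2)(1 − cos(πr))
β=72°: printed 8.5086 | uniform 7.8000, cycloidal 9.0161, simple-harmonic 8.5086
β=84°: printed 10.3206 | uniform 9.1000, cycloidal 11.0677, simple-harmonic 10.3206
β=102°: printed 12.2915 | uniform 11.0500, cycloidal 12.7239, simple-harmonic 12.2915
only one law matches every sample → simple-harmonic

simple-harmonic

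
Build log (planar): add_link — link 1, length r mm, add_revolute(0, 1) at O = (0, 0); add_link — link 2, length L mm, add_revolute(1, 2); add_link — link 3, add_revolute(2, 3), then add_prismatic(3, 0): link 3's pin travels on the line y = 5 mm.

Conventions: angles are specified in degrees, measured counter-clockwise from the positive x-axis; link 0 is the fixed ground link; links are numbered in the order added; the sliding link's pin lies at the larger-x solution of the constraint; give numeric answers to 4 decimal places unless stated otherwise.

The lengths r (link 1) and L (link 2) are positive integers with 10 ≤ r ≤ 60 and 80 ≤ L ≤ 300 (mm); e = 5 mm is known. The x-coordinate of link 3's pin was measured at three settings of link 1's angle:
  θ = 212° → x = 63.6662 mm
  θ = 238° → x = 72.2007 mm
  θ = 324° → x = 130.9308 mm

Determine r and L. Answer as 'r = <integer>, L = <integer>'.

constraint per measurement: (x − r cos θ)² + (r sin θ − e)² = L²
subtracting the θ₁ and θ₂ equations cancels the r² and L² terms:
r = (x₁² − x₂²) / (2[(x₁cos θ₁ + e sin θ₁) − (x₂cos θ₂ + e sin θ₂)]) = 41.0003 → r = 41
L² = (x₁ − r cos θ₁)² + (r sin θ₁ − e)² = 10403.9959 → L = 102.0000 → L = 102
check at θ₃=324°: x = 130.9308 (printed 130.9308) ✓

r = 41, L = 102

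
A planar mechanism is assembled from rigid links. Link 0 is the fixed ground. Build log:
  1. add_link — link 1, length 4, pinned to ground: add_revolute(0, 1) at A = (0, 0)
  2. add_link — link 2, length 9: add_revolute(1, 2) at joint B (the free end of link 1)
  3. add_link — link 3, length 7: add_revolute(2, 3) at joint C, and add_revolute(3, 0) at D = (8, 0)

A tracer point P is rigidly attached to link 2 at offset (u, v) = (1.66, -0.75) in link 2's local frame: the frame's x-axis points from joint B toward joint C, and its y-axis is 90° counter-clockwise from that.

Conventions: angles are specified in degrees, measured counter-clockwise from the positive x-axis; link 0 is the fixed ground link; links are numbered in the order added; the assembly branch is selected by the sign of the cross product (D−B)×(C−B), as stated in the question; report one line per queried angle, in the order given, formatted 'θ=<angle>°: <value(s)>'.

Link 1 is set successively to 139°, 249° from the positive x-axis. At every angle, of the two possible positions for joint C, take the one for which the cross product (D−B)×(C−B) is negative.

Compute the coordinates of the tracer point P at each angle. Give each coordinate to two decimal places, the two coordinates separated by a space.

A=(0,0), D=(8.00,0)
θ=139°: B = A + 4.00·(cos139°, sin139°) = (-3.0188, 2.6242)
θ=139°: |BD| = 11.3270
θ=139°: circle(B,9.00) ∩ circle(D,7.00): a=7.0761, h=5.5614
θ=139°:   candidates: C₊=(5.1532,6.3950) cross=62.994; C₋=(2.5762,-4.4252) cross=-62.994
θ=139°:   branch - wants cross < 0 → take C=(2.5762,-4.4252) (cross=-62.994)
θ=139°: ex = (C−B)/|BC| = (0.6217,-0.7833); ey = (0.7833,0.6217)
θ=139°: P = B + 1.66·ex + -0.75·ey = (-2.5743,0.8577)
θ=249°: B = A + 4.00·(cos249°, sin249°) = (-1.4335, -3.7343)
θ=249°: |BD| = 10.1457
θ=249°: circle(B,9.00) ∩ circle(D,7.00): a=6.6499, h=6.0646
θ=249°:   candidates: C₊=(2.5174,4.3521) cross=61.529; C₋=(6.9818,-6.9255) cross=-61.529
θ=249°:   branch - wants cross < 0 → take C=(6.9818,-6.9255) (cross=-61.529)
θ=249°: ex = (C−B)/|BC| = (0.9350,-0.3546); ey = (0.3546,0.9350)
θ=249°: P = B + 1.66·ex + -0.75·ey = (-0.1473,-5.0242)

θ=139°: -2.57 0.86
θ=249°: -0.15 -5.02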